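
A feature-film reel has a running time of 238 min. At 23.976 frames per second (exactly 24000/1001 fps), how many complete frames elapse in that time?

342377 frames

238 min = 14280 s.
Frames = 14280 × 24000/1001 = 48960000/143 ≈ 342377.6224.
Complete frames: 342377.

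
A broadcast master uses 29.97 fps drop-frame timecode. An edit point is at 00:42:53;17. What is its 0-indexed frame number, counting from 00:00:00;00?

77131

Complete 10-minute blocks: 4, each 17982 frames → 71928.
Remaining 2 whole minutes in the current block: 1800 + 1 × 1798 = 3598 frames.
Within the current minute: 53 × 30 + 17 − 2 = 1605 (labels ;00/;01 skipped at this minute). Total = 71928 + 3598 + 1605 = 77131.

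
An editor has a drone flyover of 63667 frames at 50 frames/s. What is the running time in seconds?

1273.34 seconds

Running time = 63667 / (50) = 1273.34 s.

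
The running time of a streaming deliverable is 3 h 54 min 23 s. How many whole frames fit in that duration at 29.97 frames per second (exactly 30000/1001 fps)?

421468 frames

3 h 54 min 23 s = 14063 s.
Frames = 14063 × 30000/1001 = 60270000/143 ≈ 421468.5315.
Complete frames: 421468.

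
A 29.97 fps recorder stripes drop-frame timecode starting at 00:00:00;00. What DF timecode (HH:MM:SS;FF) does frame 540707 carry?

Ten DF minutes hold 17982 frames, so frame 540707 lies in block 30 (frames 539460–557441) with 1247 frames into that block.
The block's first minute is 1800 frames and the rest 1798 each; 1247 frames reaches minute 0, so 30 × 18 + 0 × 2 = 540 labels have been skipped so far.
Adding those back, label number 540707 + 540 = 541247 at 30 labels/s is 18041 s + 17 f = 5 h 0 min 41 s frame 17, i.e. 05:00:41;17.

05:00:41;17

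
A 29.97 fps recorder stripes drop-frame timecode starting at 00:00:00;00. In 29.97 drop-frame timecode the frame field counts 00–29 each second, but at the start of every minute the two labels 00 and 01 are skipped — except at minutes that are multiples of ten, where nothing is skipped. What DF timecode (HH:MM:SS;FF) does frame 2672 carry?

Ten DF minutes hold 17982 frames, so frame 2672 lies in block 0 (frames 0–17981) with 2672 frames into that block.
The block's first minute is 1800 frames and the rest 1798 each; 2672 frames reaches minute 1, so 0 × 18 + 1 × 2 = 2 labels have been skipped so far.
Adding those back, label number 2672 + 2 = 2674 at 30 labels/s is 89 s + 4 f = 0 h 1 min 29 s frame 4, i.e. 00:01:29;04.

00:01:29;04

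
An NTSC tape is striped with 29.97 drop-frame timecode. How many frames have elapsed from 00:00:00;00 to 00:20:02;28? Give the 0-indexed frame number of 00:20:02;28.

36052

As if non-drop at 30 labels/s: (0 × 3600 + 20 × 60 + 2) × 30 + 28 = 36088.
Minute boundaries passed: 20; those not divisible by 10: 20 − 2 = 18; dropped labels = 2 × 18 = 36.
Actual frame index = 36088 − 36 = 36052.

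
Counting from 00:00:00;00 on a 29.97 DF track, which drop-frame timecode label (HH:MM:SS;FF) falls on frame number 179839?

01:40:00;19

Ten DF minutes hold 17982 frames, so frame 179839 lies in block 10 (frames 179820–197801) with 19 frames into that block.
The block's first minute is 1800 frames and the rest 1798 each; 19 frames reaches minute 0, so 10 × 18 + 0 × 2 = 180 labels have been skipped so far.
Adding those back, label number 179839 + 180 = 180019 at 30 labels/s is 6000 s + 19 f = 1 h 40 min 0 s frame 19, i.e. 01:40:00;19.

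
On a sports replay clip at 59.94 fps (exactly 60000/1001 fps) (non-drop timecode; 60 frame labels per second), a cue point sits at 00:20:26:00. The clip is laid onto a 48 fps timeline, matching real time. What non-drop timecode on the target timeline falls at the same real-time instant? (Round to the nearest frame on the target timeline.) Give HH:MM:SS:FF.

Source frame index: (0×3600 + 20×60 + 26) × 60 + 0 = 73560.
Real time: 73560 / (60000/1001) = 613613/500 s.
Target frame: (613613/500) × (48) = 7363356/125 ≈ 58906.848 → 58907.
At 48 labels/s: frame 58907 → 00:20:27:11.

00:20:27:11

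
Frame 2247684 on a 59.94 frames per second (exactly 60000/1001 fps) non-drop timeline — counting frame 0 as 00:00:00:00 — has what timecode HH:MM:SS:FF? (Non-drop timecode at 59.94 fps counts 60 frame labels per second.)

10:24:21:24

2247684 ÷ 60 = 37461 full seconds, remainder 24 frames.
37461 s = 10 h 24 min 21 s.
Timecode: 10:24:21:24.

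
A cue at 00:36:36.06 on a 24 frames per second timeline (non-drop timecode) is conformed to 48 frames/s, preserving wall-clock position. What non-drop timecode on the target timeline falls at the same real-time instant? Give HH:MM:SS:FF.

Source frame index: (0×3600 + 36×60 + 36) × 24 + 6 = 52710.
Real time: 52710 / (24) = 8785/4 s.
Target frame: (8785/4) × (48) = 105420.
At 48 labels/s: frame 105420 → 00:36:36:12.

00:36:36:12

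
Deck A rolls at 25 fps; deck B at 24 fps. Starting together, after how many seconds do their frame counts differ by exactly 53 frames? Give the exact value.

53 seconds

The gap grows by |24 − 25| = 1 frame per second.
Time for a 53-frame gap: 53 ÷ (1) = 53 s.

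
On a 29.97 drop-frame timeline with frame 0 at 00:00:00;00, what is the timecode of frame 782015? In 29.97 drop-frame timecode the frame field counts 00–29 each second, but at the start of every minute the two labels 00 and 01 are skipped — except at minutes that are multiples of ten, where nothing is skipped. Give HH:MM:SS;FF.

Ten DF minutes hold 17982 frames, so frame 782015 lies in block 43 (frames 773226–791207) with 8789 frames into that block.
The block's first minute is 1800 frames and the rest 1798 each; 8789 frames reaches minute 4, so 43 × 18 + 4 × 2 = 782 labels have been skipped so far.
Adding those back, label number 782015 + 782 = 782797 at 30 labels/s is 26093 s + 7 f = 7 h 14 min 53 s frame 7, i.e. 07:14:53;07.

07:14:53;07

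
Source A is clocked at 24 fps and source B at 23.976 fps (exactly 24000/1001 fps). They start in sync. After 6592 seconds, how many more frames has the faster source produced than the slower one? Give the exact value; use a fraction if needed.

158208/1001 frames

A emits 24 × 6592 = 158208 frames; B emits 24000/1001 × 6592 = 158208000/1001.
Difference = 158208/1001 frames (≈ 158.0500); B is behind A.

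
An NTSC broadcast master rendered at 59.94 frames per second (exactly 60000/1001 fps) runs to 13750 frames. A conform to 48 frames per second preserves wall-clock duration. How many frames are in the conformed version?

11011 frames

Target frames = source frames × (target rate / source rate) = 13750 × (48)/(60000/1001) = 13750 × 1001/1250 = 11011.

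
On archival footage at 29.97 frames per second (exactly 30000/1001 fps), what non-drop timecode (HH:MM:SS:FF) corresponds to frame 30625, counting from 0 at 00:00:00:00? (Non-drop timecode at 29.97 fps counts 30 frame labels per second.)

00:17:00:25

30625 ÷ 30 = 1020 full seconds, remainder 25 frames.
1020 s = 0 h 17 min 0 s.
Timecode: 00:17:00:25.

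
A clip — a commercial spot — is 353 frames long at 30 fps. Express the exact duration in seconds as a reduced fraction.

353/30 seconds

Running time = 353 ÷ (30) = 353 × 1/30 = 353/30 s.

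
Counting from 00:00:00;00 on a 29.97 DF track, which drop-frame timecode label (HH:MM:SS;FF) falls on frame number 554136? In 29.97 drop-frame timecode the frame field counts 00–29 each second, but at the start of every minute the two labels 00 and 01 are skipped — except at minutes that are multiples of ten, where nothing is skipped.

Each 10-minute DF block holds 10 × 60 × 30 − 9 × 2 = 17982 frames. 554136 ÷ 17982 → 30 full blocks, remainder 14676.
Within the partial block the first minute is 1800 frames and each further minute 1798, so 8 further minute boundaries passed. Total skipped labels = 18 × 30 + 2 × 8 = 556.
Non-drop label index = 554136 + 556 = 554692; at 30 labels/s that is 05:08:09:22, i.e. DF 05:08:09;22.

05:08:09;22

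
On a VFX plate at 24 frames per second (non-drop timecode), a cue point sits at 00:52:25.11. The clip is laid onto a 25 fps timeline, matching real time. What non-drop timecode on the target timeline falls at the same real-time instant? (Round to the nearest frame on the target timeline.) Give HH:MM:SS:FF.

Source frame index: (0×3600 + 52×60 + 25) × 24 + 11 = 75491.
Real time: 75491 / (24) = 75491/24 s.
Target frame: (75491/24) × (25) = 1887275/24 ≈ 78636.458 → 78636.
At 25 labels/s: frame 78636 → 00:52:25:11.

00:52:25:11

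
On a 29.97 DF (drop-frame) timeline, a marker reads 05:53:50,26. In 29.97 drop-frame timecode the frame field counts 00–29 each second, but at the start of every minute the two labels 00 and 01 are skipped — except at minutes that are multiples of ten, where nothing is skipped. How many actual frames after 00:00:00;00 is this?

636290

Complete 10-minute blocks: 35, each 17982 frames → 629370.
Remaining 3 whole minutes in the current block: 1800 + 2 × 1798 = 5396 frames.
Within the current minute: 50 × 30 + 26 − 2 = 1524 (labels ;00/;01 skipped at this minute). Total = 629370 + 5396 + 1524 = 636290.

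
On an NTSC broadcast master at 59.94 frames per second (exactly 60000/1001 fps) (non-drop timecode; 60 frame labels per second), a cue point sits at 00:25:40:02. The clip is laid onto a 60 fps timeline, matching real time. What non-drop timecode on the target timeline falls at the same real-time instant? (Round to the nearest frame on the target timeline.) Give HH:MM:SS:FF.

00:25:41:34

Source frame index: (0×3600 + 25×60 + 40) × 60 + 2 = 92402.
Real time: 92402 / (60000/1001) = 46247201/30000 s.
Target frame: (46247201/30000) × (60) = 46247201/500 ≈ 92494.402 → 92494.
At 60 labels/s: frame 92494 → 00:25:41:34.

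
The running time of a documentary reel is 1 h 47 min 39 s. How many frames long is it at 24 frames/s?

155016 frames

1 h 47 min 39 s = 6459 s.
Frames = 6459 × 24 = 155016.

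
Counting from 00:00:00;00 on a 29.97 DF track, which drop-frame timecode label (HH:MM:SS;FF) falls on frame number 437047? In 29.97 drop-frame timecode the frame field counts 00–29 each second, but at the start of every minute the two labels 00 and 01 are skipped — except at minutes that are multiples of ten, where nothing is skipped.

Ten DF minutes hold 17982 frames, so frame 437047 lies in block 24 (frames 431568–449549) with 5479 frames into that block.
The block's first minute is 1800 frames and the rest 1798 each; 5479 frames reaches minute 3, so 24 × 18 + 3 × 2 = 438 labels have been skipped so far.
Adding those back, label number 437047 + 438 = 437485 at 30 labels/s is 14582 s + 25 f = 4 h 3 min 2 s frame 25, i.e. 04:03:02;25.

04:03:02;25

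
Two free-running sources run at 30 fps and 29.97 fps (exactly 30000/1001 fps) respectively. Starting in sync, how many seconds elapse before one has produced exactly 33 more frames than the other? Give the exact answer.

1101.1 seconds

The gap grows by |30000/1001 − 30| = 30/1001 frames per second.
Time for a 33-frame gap: 33 ÷ (30/1001) = 1101.1 s.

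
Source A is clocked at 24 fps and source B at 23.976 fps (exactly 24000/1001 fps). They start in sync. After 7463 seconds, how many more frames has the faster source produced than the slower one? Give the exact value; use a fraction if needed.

A emits 24 × 7463 = 179112 frames; B emits 24000/1001 × 7463 = 179112000/1001.
Difference = 179112/1001 frames (≈ 178.9331); B is behind A.

179112/1001 frames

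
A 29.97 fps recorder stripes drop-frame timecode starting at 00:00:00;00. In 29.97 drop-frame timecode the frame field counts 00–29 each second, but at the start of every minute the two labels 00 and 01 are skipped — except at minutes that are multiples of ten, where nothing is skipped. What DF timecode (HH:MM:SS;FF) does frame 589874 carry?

Ten DF minutes hold 17982 frames, so frame 589874 lies in block 32 (frames 575424–593405) with 14450 frames into that block.
The block's first minute is 1800 frames and the rest 1798 each; 14450 frames reaches minute 8, so 32 × 18 + 8 × 2 = 592 labels have been skipped so far.
Adding those back, label number 589874 + 592 = 590466 at 30 labels/s is 19682 s + 6 f = 5 h 28 min 2 s frame 6, i.e. 05:28:02;06.

05:28:02;06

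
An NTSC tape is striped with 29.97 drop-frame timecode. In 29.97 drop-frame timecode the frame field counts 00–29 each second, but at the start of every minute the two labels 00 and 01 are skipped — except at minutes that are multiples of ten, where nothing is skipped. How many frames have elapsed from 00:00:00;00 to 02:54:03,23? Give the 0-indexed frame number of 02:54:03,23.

312999

Complete 10-minute blocks: 17, each 17982 frames → 305694.
Remaining 4 whole minutes in the current block: 1800 + 3 × 1798 = 7194 frames.
Within the current minute: 3 × 30 + 23 − 2 = 111 (labels ;00/;01 skipped at this minute). Total = 305694 + 7194 + 111 = 312999.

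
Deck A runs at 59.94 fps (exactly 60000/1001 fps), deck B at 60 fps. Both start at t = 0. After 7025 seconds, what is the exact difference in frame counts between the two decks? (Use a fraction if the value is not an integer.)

A emits 60000/1001 × 7025 = 421500000/1001 frames; B emits 60 × 7025 = 421500.
Difference = 421500/1001 frames (≈ 421.0789); B is ahead of A.

421500/1001 frames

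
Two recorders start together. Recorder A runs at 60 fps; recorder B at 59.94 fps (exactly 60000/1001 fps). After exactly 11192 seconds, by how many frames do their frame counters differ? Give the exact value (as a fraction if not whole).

A emits 60 × 11192 = 671520 frames; B emits 60000/1001 × 11192 = 671520000/1001.
Difference = 671520/1001 frames (≈ 670.8492); B is behind A.

671520/1001 frames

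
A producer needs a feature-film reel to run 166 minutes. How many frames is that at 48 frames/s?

478080 frames

166 min = 9960 s.
Frames = 9960 × 48 = 478080.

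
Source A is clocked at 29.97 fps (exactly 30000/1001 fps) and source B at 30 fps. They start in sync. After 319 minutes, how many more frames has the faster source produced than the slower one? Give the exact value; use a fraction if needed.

52200/91 frames

319 min = 19140 s.
A emits 30000/1001 × 19140 = 52200000/91 frames; B emits 30 × 19140 = 574200.
Difference = 52200/91 frames (≈ 573.6264); B is ahead of A.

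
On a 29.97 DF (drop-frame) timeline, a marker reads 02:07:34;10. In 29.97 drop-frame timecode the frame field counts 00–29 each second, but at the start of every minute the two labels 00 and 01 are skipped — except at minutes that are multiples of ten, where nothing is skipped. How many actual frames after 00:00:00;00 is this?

Complete 10-minute blocks: 12, each 17982 frames → 215784.
Remaining 7 whole minutes in the current block: 1800 + 6 × 1798 = 12588 frames.
Within the current minute: 34 × 30 + 10 − 2 = 1028 (labels ;00/;01 skipped at this minute). Total = 215784 + 12588 + 1028 = 229400.

229400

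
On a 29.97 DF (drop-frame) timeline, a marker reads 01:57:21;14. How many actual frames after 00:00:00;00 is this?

211032

As if non-drop at 30 labels/s: (1 × 3600 + 57 × 60 + 21) × 30 + 14 = 211244.
Minute boundaries passed: 117; those not divisible by 10: 117 − 11 = 106; dropped labels = 2 × 106 = 212.
Actual frame index = 211244 − 212 = 211032.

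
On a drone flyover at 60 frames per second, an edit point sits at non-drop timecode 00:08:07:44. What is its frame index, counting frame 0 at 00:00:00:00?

Total seconds to the label: (0 × 3600 + 8 × 60 + 7) = 487.
Frame index = 487 × 60 + 44 = 29264.

29264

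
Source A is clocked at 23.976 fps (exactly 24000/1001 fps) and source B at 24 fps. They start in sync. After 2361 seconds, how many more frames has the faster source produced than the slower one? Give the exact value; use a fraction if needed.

56664/1001 frames

A emits 24000/1001 × 2361 = 56664000/1001 frames; B emits 24 × 2361 = 56664.
Difference = 56664/1001 frames (≈ 56.6074); B is ahead of A.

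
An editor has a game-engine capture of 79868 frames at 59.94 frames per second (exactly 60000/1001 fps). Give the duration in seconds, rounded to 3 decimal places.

1332.464 seconds

Running time = 79868 × 1001/60000 = 19986967/15000 s ≈ 1332.464 s.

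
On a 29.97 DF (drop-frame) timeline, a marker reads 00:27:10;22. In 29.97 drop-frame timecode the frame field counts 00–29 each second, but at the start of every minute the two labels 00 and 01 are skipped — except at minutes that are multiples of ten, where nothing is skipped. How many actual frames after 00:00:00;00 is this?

48872

As if non-drop at 30 labels/s: (0 × 3600 + 27 × 60 + 10) × 30 + 22 = 48922.
Minute boundaries passed: 27; those not divisible by 10: 27 − 2 = 25; dropped labels = 2 × 25 = 50.
Actual frame index = 48922 − 50 = 48872.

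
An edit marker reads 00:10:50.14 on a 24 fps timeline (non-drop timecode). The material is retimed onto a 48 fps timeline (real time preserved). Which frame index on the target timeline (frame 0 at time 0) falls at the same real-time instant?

frame 31228

Source frame index: (0×3600 + 10×60 + 50) × 24 + 14 = 15614.
Real time: 15614 / (24) = 7807/12 s.
Target frame: (7807/12) × (48) = 31228.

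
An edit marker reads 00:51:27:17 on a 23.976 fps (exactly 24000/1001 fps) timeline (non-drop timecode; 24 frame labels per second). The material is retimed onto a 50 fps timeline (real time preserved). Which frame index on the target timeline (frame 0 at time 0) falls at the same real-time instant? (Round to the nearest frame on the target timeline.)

frame 154540

Source frame index: (0×3600 + 51×60 + 27) × 24 + 17 = 74105.
Real time: 74105 / (24000/1001) = 14835821/4800 s.
Target frame: (14835821/4800) × (50) = 14835821/96 ≈ 154539.802 → 154540.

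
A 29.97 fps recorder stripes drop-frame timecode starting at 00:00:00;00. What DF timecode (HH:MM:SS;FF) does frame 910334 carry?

Each 10-minute DF block holds 10 × 60 × 30 − 9 × 2 = 17982 frames. 910334 ÷ 17982 → 50 full blocks, remainder 11234.
Within the partial block the first minute is 1800 frames and each further minute 1798, so 6 further minute boundaries passed. Total skipped labels = 18 × 50 + 2 × 6 = 912.
Non-drop label index = 910334 + 912 = 911246; at 30 labels/s that is 08:26:14:26, i.e. DF 08:26:14;26.

08:26:14;26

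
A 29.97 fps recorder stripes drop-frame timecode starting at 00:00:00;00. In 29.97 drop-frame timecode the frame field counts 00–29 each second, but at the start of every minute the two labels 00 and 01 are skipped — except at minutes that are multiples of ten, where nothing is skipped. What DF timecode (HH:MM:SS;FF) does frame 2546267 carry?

Ten DF minutes hold 17982 frames, so frame 2546267 lies in block 141 (frames 2535462–2553443) with 10805 frames into that block.
The block's first minute is 1800 frames and the rest 1798 each; 10805 frames reaches minute 6, so 141 × 18 + 6 × 2 = 2550 labels have been skipped so far.
Adding those back, label number 2546267 + 2550 = 2548817 at 30 labels/s is 84960 s + 17 f = 23 h 36 min 0 s frame 17, i.e. 23:36:00;17.

23:36:00;17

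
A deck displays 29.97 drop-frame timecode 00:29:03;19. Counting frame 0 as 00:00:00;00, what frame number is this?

Complete 10-minute blocks: 2, each 17982 frames → 35964.
Remaining 9 whole minutes in the current block: 1800 + 8 × 1798 = 16184 frames.
Within the current minute: 3 × 30 + 19 − 2 = 107 (labels ;00/;01 skipped at this minute). Total = 35964 + 16184 + 107 = 52255.

52255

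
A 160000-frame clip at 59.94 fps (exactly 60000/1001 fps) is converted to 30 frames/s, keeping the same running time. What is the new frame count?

Target frames = source frames × (target rate / source rate) = 160000 × (30)/(60000/1001) = 160000 × 1001/2000 = 80080.

80080 frames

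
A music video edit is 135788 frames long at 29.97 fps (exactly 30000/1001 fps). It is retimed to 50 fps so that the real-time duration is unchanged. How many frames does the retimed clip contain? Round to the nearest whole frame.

Frames at target rate = 135788 × (50) / (30000/1001) = 33980947/150 ≈ 226539.647.
Nearest whole frame: 226540.

226540 frames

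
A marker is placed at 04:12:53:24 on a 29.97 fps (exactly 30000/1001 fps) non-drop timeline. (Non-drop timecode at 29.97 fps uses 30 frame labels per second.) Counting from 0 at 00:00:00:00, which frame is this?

Total seconds to the label: (4 × 3600 + 12 × 60 + 53) = 15173.
Frame index = 15173 × 30 + 24 = 455214.

frame 455214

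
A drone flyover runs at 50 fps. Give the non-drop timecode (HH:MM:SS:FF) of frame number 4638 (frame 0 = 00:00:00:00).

4638 ÷ 50 = 92 full seconds, remainder 38 frames.
92 s = 0 h 1 min 32 s.
Timecode: 00:01:32:38.

00:01:32:38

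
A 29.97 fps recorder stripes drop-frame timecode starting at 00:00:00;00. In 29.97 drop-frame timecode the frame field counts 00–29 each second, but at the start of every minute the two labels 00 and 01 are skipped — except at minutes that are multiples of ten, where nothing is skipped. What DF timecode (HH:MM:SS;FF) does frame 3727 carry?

Each 10-minute DF block holds 10 × 60 × 30 − 9 × 2 = 17982 frames. 3727 ÷ 17982 → 0 full blocks, remainder 3727.
Within the partial block the first minute is 1800 frames and each further minute 1798, so 2 further minute boundaries passed. Total skipped labels = 18 × 0 + 2 × 2 = 4.
Non-drop label index = 3727 + 4 = 3731; at 30 labels/s that is 00:02:04:11, i.e. DF 00:02:04;11.

00:02:04;11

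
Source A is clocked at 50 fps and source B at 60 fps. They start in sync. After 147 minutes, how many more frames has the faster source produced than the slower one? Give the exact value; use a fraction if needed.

147 min = 8820 s.
A emits 50 × 8820 = 441000 frames; B emits 60 × 8820 = 529200.
Difference = 88200 frames; B is ahead of A.

88200 frames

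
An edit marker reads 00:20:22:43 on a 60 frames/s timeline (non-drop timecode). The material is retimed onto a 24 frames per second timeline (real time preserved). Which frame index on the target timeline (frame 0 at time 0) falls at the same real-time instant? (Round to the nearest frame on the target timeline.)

frame 29345

Source frame index: (0×3600 + 20×60 + 22) × 60 + 43 = 73363.
Real time: 73363 / (60) = 73363/60 s.
Target frame: (73363/60) × (24) = 146726/5 ≈ 29345.200 → 29345.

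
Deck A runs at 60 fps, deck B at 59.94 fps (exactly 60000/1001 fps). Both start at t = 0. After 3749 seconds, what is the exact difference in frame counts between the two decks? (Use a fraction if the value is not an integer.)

224940/1001 frames

A emits 60 × 3749 = 224940 frames; B emits 60000/1001 × 3749 = 224940000/1001.
Difference = 224940/1001 frames (≈ 224.7153); B is behind A.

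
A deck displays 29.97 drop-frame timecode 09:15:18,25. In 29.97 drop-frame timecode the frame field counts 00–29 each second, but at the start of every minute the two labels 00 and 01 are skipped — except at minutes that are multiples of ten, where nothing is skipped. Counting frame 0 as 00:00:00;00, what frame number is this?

As if non-drop at 30 labels/s: (9 × 3600 + 15 × 60 + 18) × 30 + 25 = 999565.
Minute boundaries passed: 555; those not divisible by 10: 555 − 55 = 500; dropped labels = 2 × 500 = 1000.
Actual frame index = 999565 − 1000 = 998565.

998565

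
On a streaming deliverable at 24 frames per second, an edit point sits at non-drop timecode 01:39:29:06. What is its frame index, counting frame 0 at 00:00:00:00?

Total seconds to the label: (1 × 3600 + 39 × 60 + 29) = 5969.
Frame index = 5969 × 24 + 6 = 143262.

143262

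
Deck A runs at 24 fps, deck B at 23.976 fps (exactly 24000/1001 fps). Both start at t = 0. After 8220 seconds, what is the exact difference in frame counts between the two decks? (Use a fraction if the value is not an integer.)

A emits 24 × 8220 = 197280 frames; B emits 24000/1001 × 8220 = 197280000/1001.
Difference = 197280/1001 frames (≈ 197.0829); B is behind A.

197280/1001 frames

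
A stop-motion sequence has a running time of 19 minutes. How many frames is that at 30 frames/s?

19 min = 1140 s.
Frames = 1140 × 30 = 34200.

34200 frames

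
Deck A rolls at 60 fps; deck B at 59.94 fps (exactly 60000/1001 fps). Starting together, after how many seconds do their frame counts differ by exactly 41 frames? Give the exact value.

41041/60 seconds

The gap grows by |60000/1001 − 60| = 60/1001 frames per second.
Time for a 41-frame gap: 41 ÷ (60/1001) = 41041/60 s.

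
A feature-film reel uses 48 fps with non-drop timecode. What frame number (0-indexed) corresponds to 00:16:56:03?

48771

Total seconds to the label: (0 × 3600 + 16 × 60 + 56) = 1016.
Frame index = 1016 × 48 + 3 = 48771.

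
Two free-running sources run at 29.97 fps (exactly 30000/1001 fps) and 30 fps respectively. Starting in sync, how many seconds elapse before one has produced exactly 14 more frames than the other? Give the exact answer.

7007/15 seconds

The gap grows by |30 − 30000/1001| = 30/1001 frames per second.
Time for a 14-frame gap: 14 ÷ (30/1001) = 7007/15 s.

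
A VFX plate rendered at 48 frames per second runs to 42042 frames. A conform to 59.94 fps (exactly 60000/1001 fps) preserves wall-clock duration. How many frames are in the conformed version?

Target frames = source frames × (target rate / source rate) = 42042 × (60000/1001)/(48) = 42042 × 1250/1001 = 52500.

52500 frames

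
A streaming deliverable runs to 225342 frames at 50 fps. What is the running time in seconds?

Running time = 225342 / (50) = 4506.84 s.

4506.84 seconds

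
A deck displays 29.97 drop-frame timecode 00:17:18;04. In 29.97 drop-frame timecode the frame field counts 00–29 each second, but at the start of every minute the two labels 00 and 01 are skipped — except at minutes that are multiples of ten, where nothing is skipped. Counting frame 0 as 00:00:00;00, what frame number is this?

As if non-drop at 30 labels/s: (0 × 3600 + 17 × 60 + 18) × 30 + 4 = 31144.
Minute boundaries passed: 17; those not divisible by 10: 17 − 1 = 16; dropped labels = 2 × 16 = 32.
Actual frame index = 31144 − 32 = 31112.

31112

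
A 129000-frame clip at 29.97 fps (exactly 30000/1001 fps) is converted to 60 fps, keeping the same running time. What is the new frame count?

Target frames = source frames × (target rate / source rate) = 129000 × (60)/(30000/1001) = 129000 × 1001/500 = 258258.

258258 frames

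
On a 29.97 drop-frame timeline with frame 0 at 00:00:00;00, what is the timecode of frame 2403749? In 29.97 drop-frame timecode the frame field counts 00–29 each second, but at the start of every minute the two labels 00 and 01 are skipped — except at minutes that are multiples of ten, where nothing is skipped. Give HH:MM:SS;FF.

22:16:45;05

Ten DF minutes hold 17982 frames, so frame 2403749 lies in block 133 (frames 2391606–2409587) with 12143 frames into that block.
The block's first minute is 1800 frames and the rest 1798 each; 12143 frames reaches minute 6, so 133 × 18 + 6 × 2 = 2406 labels have been skipped so far.
Adding those back, label number 2403749 + 2406 = 2406155 at 30 labels/s is 80205 s + 5 f = 22 h 16 min 45 s frame 5, i.e. 22:16:45;05.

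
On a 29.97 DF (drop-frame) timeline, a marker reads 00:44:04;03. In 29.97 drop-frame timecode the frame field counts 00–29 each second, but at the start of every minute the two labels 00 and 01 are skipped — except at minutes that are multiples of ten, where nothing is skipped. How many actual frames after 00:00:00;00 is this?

As if non-drop at 30 labels/s: (0 × 3600 + 44 × 60 + 4) × 30 + 3 = 79323.
Minute boundaries passed: 44; those not divisible by 10: 44 − 4 = 40; dropped labels = 2 × 40 = 80.
Actual frame index = 79323 − 80 = 79243.

79243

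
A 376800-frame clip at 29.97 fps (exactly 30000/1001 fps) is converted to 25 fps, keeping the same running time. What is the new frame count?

Target frames = source frames × (target rate / source rate) = 376800 × (25)/(30000/1001) = 376800 × 1001/1200 = 314314.

314314 frames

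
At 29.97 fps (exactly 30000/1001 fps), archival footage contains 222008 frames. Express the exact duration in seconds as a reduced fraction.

27778751/3750 seconds

Running time = 222008 ÷ (30000/1001) = 222008 × 1001/30000 = 27778751/3750 s.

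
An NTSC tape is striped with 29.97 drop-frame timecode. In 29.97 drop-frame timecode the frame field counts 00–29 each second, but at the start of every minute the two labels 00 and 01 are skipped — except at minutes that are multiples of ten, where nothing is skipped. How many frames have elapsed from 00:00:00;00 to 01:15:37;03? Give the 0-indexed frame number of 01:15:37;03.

135977

As if non-drop at 30 labels/s: (1 × 3600 + 15 × 60 + 37) × 30 + 3 = 136113.
Minute boundaries passed: 75; those not divisible by 10: 75 − 7 = 68; dropped labels = 2 × 68 = 136.
Actual frame index = 136113 − 136 = 135977.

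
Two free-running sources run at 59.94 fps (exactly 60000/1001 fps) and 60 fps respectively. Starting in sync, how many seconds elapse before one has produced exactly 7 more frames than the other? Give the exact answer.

7007/60 seconds

The gap grows by |60 − 60000/1001| = 60/1001 frames per second.
Time for a 7-frame gap: 7 ÷ (60/1001) = 7007/60 s.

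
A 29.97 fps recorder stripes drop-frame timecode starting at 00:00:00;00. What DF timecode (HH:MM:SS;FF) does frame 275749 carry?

Each 10-minute DF block holds 10 × 60 × 30 − 9 × 2 = 17982 frames. 275749 ÷ 17982 → 15 full blocks, remainder 6019.
Within the partial block the first minute is 1800 frames and each further minute 1798, so 3 further minute boundaries passed. Total skipped labels = 18 × 15 + 2 × 3 = 276.
Non-drop label index = 275749 + 276 = 276025; at 30 labels/s that is 02:33:20:25, i.e. DF 02:33:20;25.

02:33:20;25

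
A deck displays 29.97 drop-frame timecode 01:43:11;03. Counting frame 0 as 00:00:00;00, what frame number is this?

Complete 10-minute blocks: 10, each 17982 frames → 179820.
Remaining 3 whole minutes in the current block: 1800 + 2 × 1798 = 5396 frames.
Within the current minute: 11 × 30 + 3 − 2 = 331 (labels ;00/;01 skipped at this minute). Total = 179820 + 5396 + 331 = 185547.

185547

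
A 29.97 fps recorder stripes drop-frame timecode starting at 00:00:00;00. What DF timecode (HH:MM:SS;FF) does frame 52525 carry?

Each 10-minute DF block holds 10 × 60 × 30 − 9 × 2 = 17982 frames. 52525 ÷ 17982 → 2 full blocks, remainder 16561.
Within the partial block the first minute is 1800 frames and each further minute 1798, so 9 further minute boundaries passed. Total skipped labels = 18 × 2 + 2 × 9 = 54.
Non-drop label index = 52525 + 54 = 52579; at 30 labels/s that is 00:29:12:19, i.e. DF 00:29:12;19.

00:29:12;19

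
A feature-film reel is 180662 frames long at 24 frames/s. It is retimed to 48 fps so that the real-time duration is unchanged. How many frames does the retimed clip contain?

361324 frames

Target frames = source frames × (target rate / source rate) = 180662 × (48)/(24) = 180662 × 2 = 361324.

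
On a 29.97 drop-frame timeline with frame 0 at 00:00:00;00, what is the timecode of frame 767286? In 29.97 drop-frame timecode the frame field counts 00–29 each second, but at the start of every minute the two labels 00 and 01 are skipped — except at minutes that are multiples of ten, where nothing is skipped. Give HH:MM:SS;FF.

07:06:41;24

Ten DF minutes hold 17982 frames, so frame 767286 lies in block 42 (frames 755244–773225) with 12042 frames into that block.
The block's first minute is 1800 frames and the rest 1798 each; 12042 frames reaches minute 6, so 42 × 18 + 6 × 2 = 768 labels have been skipped so far.
Adding those back, label number 767286 + 768 = 768054 at 30 labels/s is 25601 s + 24 f = 7 h 6 min 41 s frame 24, i.e. 07:06:41;24.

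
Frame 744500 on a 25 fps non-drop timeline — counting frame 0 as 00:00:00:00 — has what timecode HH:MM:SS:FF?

08:16:20:00

744500 ÷ 25 = 29780 full seconds, remainder 0 frames.
29780 s = 8 h 16 min 20 s.
Timecode: 08:16:20:00.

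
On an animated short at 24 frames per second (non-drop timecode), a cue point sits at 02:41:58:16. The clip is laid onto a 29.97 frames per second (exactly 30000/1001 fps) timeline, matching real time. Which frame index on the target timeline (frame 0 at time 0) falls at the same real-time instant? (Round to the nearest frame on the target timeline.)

frame 291269

Source frame index: (2×3600 + 41×60 + 58) × 24 + 16 = 233248.
Real time: 233248 / (24) = 29156/3 s.
Target frame: (29156/3) × (30000/1001) = 291560000/1001 ≈ 291268.731 → 291269.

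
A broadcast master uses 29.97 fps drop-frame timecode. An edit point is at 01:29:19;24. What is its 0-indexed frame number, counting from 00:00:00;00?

As if non-drop at 30 labels/s: (1 × 3600 + 29 × 60 + 19) × 30 + 24 = 160794.
Minute boundaries passed: 89; those not divisible by 10: 89 − 8 = 81; dropped labels = 2 × 81 = 162.
Actual frame index = 160794 − 162 = 160632.

160632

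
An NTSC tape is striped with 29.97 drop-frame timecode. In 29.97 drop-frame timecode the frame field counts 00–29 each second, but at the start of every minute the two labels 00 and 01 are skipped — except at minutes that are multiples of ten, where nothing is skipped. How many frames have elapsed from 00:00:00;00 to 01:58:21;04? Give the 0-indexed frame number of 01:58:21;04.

As if non-drop at 30 labels/s: (1 × 3600 + 58 × 60 + 21) × 30 + 4 = 213034.
Minute boundaries passed: 118; those not divisible by 10: 118 − 11 = 107; dropped labels = 2 × 107 = 214.
Actual frame index = 213034 − 214 = 212820.

212820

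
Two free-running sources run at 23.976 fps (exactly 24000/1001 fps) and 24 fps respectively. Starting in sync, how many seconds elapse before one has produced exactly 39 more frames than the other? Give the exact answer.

1626.625 seconds

The gap grows by |24 − 24000/1001| = 24/1001 frames per second.
Time for a 39-frame gap: 39 ÷ (24/1001) = 1626.625 s.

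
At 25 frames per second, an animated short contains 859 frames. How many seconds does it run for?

Running time = 859 / (25) = 34.36 s.

34.36 seconds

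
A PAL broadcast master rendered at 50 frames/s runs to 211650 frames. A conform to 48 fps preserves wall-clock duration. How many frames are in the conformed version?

203184 frames

Target frames = source frames × (target rate / source rate) = 211650 × (48)/(50) = 211650 × 24/25 = 203184.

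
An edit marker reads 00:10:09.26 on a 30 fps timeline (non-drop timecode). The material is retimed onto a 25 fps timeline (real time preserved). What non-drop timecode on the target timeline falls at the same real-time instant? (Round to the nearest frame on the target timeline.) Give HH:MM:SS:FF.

00:10:09:22

Source frame index: (0×3600 + 10×60 + 9) × 30 + 26 = 18296.
Real time: 18296 / (30) = 9148/15 s.
Target frame: (9148/15) × (25) = 45740/3 ≈ 15246.667 → 15247.
At 25 labels/s: frame 15247 → 00:10:09:22.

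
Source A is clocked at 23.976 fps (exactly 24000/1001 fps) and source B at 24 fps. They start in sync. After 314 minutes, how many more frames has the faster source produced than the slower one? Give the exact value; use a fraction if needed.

314 min = 18840 s.
A emits 24000/1001 × 18840 = 452160000/1001 frames; B emits 24 × 18840 = 452160.
Difference = 452160/1001 frames (≈ 451.7083); B is ahead of A.

452160/1001 frames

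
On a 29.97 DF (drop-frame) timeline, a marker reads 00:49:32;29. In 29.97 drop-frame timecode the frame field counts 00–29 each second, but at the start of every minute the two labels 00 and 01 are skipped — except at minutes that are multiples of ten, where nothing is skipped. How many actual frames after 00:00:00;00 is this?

89099

Complete 10-minute blocks: 4, each 17982 frames → 71928.
Remaining 9 whole minutes in the current block: 1800 + 8 × 1798 = 16184 frames.
Within the current minute: 32 × 30 + 29 − 2 = 987 (labels ;00/;01 skipped at this minute). Total = 71928 + 16184 + 987 = 89099.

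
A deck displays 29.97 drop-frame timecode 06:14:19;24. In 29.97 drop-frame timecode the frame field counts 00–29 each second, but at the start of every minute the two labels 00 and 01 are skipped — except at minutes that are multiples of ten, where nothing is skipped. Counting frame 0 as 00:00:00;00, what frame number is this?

673120

Complete 10-minute blocks: 37, each 17982 frames → 665334.
Remaining 4 whole minutes in the current block: 1800 + 3 × 1798 = 7194 frames.
Within the current minute: 19 × 30 + 24 − 2 = 592 (labels ;00/;01 skipped at this minute). Total = 665334 + 7194 + 592 = 673120.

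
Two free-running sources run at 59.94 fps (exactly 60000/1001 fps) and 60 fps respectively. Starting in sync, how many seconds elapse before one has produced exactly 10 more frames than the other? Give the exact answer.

1001/6 seconds

The gap grows by |60 − 60000/1001| = 60/1001 frames per second.
Time for a 10-frame gap: 10 ÷ (60/1001) = 1001/6 s.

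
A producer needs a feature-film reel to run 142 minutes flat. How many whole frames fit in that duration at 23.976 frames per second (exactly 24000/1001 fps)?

142 min = 8520 s.
Frames = 8520 × 24000/1001 = 204480000/1001 ≈ 204275.7243.
Complete frames: 204275.

204275 frames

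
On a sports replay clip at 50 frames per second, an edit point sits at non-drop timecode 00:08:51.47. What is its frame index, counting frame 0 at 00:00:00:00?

Total seconds to the label: (0 × 3600 + 8 × 60 + 51) = 531.
Frame index = 531 × 50 + 47 = 26597.

frame 26597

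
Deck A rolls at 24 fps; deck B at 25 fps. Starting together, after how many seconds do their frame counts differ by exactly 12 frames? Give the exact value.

The gap grows by |25 − 24| = 1 frame per second.
Time for a 12-frame gap: 12 ÷ (1) = 12 s.

12 seconds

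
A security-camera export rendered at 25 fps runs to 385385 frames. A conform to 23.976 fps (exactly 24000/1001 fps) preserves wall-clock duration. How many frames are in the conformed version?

Target frames = source frames × (target rate / source rate) = 385385 × (24000/1001)/(25) = 385385 × 960/1001 = 369600.

369600 frames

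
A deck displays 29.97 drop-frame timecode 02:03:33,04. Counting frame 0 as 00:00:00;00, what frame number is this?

222172

Complete 10-minute blocks: 12, each 17982 frames → 215784.
Remaining 3 whole minutes in the current block: 1800 + 2 × 1798 = 5396 frames.
Within the current minute: 33 × 30 + 4 − 2 = 992 (labels ;00/;01 skipped at this minute). Total = 215784 + 5396 + 992 = 222172.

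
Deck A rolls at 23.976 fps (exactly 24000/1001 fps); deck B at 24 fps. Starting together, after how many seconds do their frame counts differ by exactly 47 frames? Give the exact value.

47047/24 seconds

The gap grows by |24 − 24000/1001| = 24/1001 frames per second.
Time for a 47-frame gap: 47 ÷ (24/1001) = 47047/24 s.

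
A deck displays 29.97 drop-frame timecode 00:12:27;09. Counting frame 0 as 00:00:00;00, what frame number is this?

As if non-drop at 30 labels/s: (0 × 3600 + 12 × 60 + 27) × 30 + 9 = 22419.
Minute boundaries passed: 12; those not divisible by 10: 12 − 1 = 11; dropped labels = 2 × 11 = 22.
Actual frame index = 22419 − 22 = 22397.

22397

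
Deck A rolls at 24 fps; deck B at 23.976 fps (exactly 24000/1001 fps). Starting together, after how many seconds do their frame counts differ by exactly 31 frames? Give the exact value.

The gap grows by |24000/1001 − 24| = 24/1001 frames per second.
Time for a 31-frame gap: 31 ÷ (24/1001) = 31031/24 s.

31031/24 seconds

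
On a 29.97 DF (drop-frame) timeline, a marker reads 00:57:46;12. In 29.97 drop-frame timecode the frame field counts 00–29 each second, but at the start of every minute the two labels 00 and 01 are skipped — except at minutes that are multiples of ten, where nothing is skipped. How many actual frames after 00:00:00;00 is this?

As if non-drop at 30 labels/s: (0 × 3600 + 57 × 60 + 46) × 30 + 12 = 103992.
Minute boundaries passed: 57; those not divisible by 10: 57 − 5 = 52; dropped labels = 2 × 52 = 104.
Actual frame index = 103992 − 104 = 103888.

103888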